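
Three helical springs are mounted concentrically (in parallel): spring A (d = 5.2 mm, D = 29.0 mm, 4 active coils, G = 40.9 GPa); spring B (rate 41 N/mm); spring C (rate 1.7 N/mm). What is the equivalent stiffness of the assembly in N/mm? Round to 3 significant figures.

k_A = Gd⁴/(8D³N_a) = (40.9×10³)(5.2⁴)/(8·29.0³·4) = 38.317 N/mm
Parallel: k_eq = 38.317 + 41 + 1.7 = 81.017 N/mm

81.0 N/mm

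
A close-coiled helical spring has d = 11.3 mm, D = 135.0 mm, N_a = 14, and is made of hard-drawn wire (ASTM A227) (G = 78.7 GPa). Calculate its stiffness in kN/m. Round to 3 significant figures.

k = Gd⁴/(8D³N_a) = (78.7×10³ × 11.3⁴) / (8 × 135.0³ × 14)
  = 1.28318e+09 / 2.75562e+08 = 4.6566 N/mm

4.66 kN/m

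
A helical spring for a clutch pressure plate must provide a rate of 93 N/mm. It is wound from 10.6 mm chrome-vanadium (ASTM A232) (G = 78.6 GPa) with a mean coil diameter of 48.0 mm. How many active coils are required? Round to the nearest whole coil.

12

N_a = Gd⁴/(8D³k) = (78.6×10³ × 10.6⁴)/(8 × 48.0³ × 93)
    = 9.92307e+08 / 8.22804e+07 = 12.06 → 12 coils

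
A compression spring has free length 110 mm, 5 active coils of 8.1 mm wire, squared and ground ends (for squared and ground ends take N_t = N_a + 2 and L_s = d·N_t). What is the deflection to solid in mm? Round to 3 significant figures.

53.3 mm

N_t = 7; L_s = 8.1·7 = 56.7 mm
δ_solid = L₀ − L_s = 110 − 56.7 = 53.3 mm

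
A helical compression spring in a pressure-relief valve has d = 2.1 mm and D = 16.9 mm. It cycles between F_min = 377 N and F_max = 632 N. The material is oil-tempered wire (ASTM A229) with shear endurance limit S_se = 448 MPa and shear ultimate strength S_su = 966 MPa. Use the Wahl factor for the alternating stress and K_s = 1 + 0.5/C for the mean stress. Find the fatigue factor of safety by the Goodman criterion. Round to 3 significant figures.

0.241

C = D/d = 16.9/2.1 = 8.0476; K_W = (4C−1)/(4C−4)+0.615/C = 1.1828; K_s = 1+0.5/C = 1.0621
F_a = (F_max−F_min)/2 = 127.5 N; F_m = (F_max+F_min)/2 = 504.5 N
τ_a = K_W·8F_aD/(πd³) = 1.1828 × 592.49 = 700.82 MPa
τ_m = K_s·8F_mD/(πd³) = 1.0621 × 2344.4 = 2490 MPa
Goodman: 1/n_f = τ_a/S_se + τ_m/S_su = 700.82/448 + 2490/966 = 1.56432 + 2.57769 = 4.142
n_f = 1/4.142 = 0.2414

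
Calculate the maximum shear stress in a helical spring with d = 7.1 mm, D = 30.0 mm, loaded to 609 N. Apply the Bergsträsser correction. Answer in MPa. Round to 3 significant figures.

Spring index C = D/d = 30.0/7.1 = 4.2254
K_B = (4C+2)/(4C−3) = 18.901/13.901 = 1.3597
τ₀ = 8FD/(πd³) = 8·609·30.0/(π·7.1³) = 146160/1124.4 = 129.99 MPa
τ_max = K·τ₀ = 1.3597 × 129.99 = 176.74 MPa

177 MPa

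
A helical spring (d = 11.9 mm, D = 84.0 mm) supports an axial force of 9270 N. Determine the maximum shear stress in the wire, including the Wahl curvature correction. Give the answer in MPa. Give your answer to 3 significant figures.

Spring index C = D/d = 84.0/11.9 = 7.0588
K_W = (4C−1)/(4C−4) + 0.615/C = 27.235/24.235 + 0.0871 = 1.2109
τ₀ = 8FD/(πd³) = 8·9270·84.0/(π·11.9³) = 6.22944e+06/5294.1 = 1176.7 MPa
τ_max = K·τ₀ = 1.2109 × 1176.7 = 1424.9 MPa

1420 MPa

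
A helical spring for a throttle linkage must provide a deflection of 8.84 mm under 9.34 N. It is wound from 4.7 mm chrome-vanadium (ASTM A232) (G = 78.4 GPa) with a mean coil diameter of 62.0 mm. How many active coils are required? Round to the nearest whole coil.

19

Required rate k = F/δ = 9.34/8.84 = 1.0566 N/mm
N_a = Gd⁴/(8D³k) = (78.4×10³ × 4.7⁴)/(8 × 62.0³ × 1.0566)
    = 3.82567e+07 / 2.01446e+06 = 18.99 → 19 coils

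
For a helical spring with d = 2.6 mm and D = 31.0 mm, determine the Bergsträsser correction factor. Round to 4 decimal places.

1.1119

C = D/d = 31.0/2.6 = 11.9231
K_B = (4C+2)/(4C−3) = 49.692/44.692 = 1.1119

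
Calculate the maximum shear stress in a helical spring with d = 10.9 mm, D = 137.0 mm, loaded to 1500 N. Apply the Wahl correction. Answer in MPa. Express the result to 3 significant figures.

450 MPa

Spring index C = D/d = 137.0/10.9 = 12.5688
K_W = (4C−1)/(4C−4) + 0.615/C = 49.275/46.275 + 0.0489 = 1.1138
τ₀ = 8FD/(πd³) = 8·1500·137.0/(π·10.9³) = 1.644e+06/4068.5 = 404.08 MPa
τ_max = K·τ₀ = 1.1138 × 404.08 = 450.05 MPa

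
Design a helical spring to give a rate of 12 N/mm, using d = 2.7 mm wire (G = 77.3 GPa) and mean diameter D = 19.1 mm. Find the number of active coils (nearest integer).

6

N_a = Gd⁴/(8D³k) = (77.3×10³ × 2.7⁴)/(8 × 19.1³ × 12)
    = 4.10804e+06 / 668916 = 6.141 → 6 coils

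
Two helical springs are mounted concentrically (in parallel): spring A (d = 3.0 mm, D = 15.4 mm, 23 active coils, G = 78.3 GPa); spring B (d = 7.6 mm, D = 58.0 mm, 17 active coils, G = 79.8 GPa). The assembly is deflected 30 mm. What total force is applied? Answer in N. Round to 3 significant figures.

584 N

k_A = Gd⁴/(8D³N_a) = (78.3×10³)(3.0⁴)/(8·15.4³·23) = 9.4377 N/mm
k_B = Gd⁴/(8D³N_a) = (79.8×10³)(7.6⁴)/(8·58.0³·17) = 10.033 N/mm
Parallel: k_eq = 9.4377 + 10.033 = 19.471 N/mm
F = k_eq·δ = 19.471·30 = 584.12 N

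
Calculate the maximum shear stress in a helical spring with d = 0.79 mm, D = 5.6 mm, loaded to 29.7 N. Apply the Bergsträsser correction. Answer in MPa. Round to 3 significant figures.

1030 MPa

Spring index C = D/d = 5.6/0.79 = 7.0886
K_B = (4C+2)/(4C−3) = 30.354/25.354 = 1.1972
τ₀ = 8FD/(πd³) = 8·29.7·5.6/(π·0.79³) = 1330.56/1.5489 = 859.02 MPa
τ_max = K·τ₀ = 1.1972 × 859.02 = 1028.4 MPa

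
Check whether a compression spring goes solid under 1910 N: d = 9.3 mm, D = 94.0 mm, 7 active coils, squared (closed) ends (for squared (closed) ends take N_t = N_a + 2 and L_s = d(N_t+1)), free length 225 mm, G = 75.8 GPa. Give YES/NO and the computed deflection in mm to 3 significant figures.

k = Gd⁴/(8D³N_a) = (75.8×10³)(9.3⁴)/(8·94.0³·7) = 12.191 N/mm
N_t = 9; L_s = 9.3·10 = 93 mm; δ_solid = L₀ − L_s = 225 − 93 = 132 mm
δ = F/k = 1910/12.191 = 156.68 mm
δ ≥ δ_solid → spring goes solid

YES, δ = 157 mm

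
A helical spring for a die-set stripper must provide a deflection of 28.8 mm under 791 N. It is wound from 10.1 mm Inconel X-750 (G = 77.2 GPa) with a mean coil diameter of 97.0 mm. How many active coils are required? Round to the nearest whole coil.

4

Required rate k = F/δ = 791/28.8 = 27.465 N/mm
N_a = Gd⁴/(8D³k) = (77.2×10³ × 10.1⁴)/(8 × 97.0³ × 27.465)
    = 8.03346e+08 / 2.00535e+08 = 4.006 → 4 coils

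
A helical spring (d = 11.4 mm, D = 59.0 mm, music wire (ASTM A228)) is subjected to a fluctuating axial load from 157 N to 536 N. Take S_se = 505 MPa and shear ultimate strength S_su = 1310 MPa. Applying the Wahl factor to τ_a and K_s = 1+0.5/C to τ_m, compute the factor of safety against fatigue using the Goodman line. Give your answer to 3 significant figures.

12.7

C = D/d = 59.0/11.4 = 5.1754; K_W = (4C−1)/(4C−4)+0.615/C = 1.2985; K_s = 1+0.5/C = 1.0966
F_a = (F_max−F_min)/2 = 189.5 N; F_m = (F_max+F_min)/2 = 346.5 N
τ_a = K_W·8F_aD/(πd³) = 1.2985 × 19.217 = 24.952 MPa
τ_m = K_s·8F_mD/(πd³) = 1.0966 × 35.138 = 38.533 MPa
Goodman: 1/n_f = τ_a/S_se + τ_m/S_su = 24.952/505 + 38.533/1310 = 0.04941 + 0.02941 = 0.078825
n_f = 1/0.078825 = 12.69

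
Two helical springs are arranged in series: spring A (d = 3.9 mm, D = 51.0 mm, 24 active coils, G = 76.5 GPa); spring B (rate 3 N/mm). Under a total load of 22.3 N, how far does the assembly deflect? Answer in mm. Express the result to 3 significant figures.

k_A = Gd⁴/(8D³N_a) = (76.5×10³)(3.9⁴)/(8·51.0³·24) = 0.69488 N/mm
Series: 1/k_eq = 1/0.69488 + 1/3 = 1.7724; k_eq = 0.5642 N/mm
δ = F/k_eq = 22.3/0.5642 = 39.525 mm

39.5 mm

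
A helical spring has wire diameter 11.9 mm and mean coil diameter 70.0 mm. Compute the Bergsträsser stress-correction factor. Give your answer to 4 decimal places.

1.2436

C = D/d = 70.0/11.9 = 5.8824
K_B = (4C+2)/(4C−3) = 25.529/20.529 = 1.2436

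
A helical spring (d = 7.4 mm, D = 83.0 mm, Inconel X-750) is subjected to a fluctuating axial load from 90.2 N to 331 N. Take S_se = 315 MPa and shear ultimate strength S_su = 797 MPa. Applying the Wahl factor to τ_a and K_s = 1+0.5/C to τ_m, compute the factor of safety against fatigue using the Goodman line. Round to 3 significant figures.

C = D/d = 83.0/7.4 = 11.2162; K_W = (4C−1)/(4C−4)+0.615/C = 1.1282; K_s = 1+0.5/C = 1.0446
F_a = (F_max−F_min)/2 = 120.4 N; F_m = (F_max+F_min)/2 = 210.6 N
τ_a = K_W·8F_aD/(πd³) = 1.1282 × 62.799 = 70.852 MPa
τ_m = K_s·8F_mD/(πd³) = 1.0446 × 109.85 = 114.74 MPa
Goodman: 1/n_f = τ_a/S_se + τ_m/S_su = 70.852/315 + 114.74/797 = 0.22493 + 0.14397 = 0.36889
n_f = 1/0.36889 = 2.711

2.71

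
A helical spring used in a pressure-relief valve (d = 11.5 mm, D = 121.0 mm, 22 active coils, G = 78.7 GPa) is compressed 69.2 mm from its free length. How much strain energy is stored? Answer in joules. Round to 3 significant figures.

k = Gd⁴/(8D³N_a) = (78.7×10³)(11.5⁴)/(8·121.0³·22) = 4.4147 N/mm
U = ½kδ² = 0.5 × 4.4147 × 69.2² = 10570 N·mm = 10.57 J

10.6 J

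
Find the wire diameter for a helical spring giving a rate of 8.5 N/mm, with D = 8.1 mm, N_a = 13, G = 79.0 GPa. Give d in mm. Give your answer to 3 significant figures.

1.56 mm

d = (8D³N_a·k / G)^(1/4) = (8·8.1³·13·8.5 / (79.0×10³))^0.25
  = (5.9468)^0.25 = 1.5616 mm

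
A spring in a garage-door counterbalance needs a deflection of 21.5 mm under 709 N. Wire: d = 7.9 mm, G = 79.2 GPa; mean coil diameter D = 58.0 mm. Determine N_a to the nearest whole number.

Required rate k = F/δ = 709/21.5 = 32.977 N/mm
N_a = Gd⁴/(8D³k) = (79.2×10³ × 7.9⁴)/(8 × 58.0³ × 32.977)
    = 3.08485e+08 / 5.14733e+07 = 5.993 → 6 coils

6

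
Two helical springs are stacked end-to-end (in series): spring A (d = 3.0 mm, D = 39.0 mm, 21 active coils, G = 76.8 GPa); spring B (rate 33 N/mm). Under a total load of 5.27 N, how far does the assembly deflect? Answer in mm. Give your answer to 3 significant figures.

8.60 mm

k_A = Gd⁴/(8D³N_a) = (76.8×10³)(3.0⁴)/(8·39.0³·21) = 0.62423 N/mm
Series: 1/k_eq = 1/0.62423 + 1/33 = 1.6323; k_eq = 0.61264 N/mm
δ = F/k_eq = 5.27/0.61264 = 8.6021 mm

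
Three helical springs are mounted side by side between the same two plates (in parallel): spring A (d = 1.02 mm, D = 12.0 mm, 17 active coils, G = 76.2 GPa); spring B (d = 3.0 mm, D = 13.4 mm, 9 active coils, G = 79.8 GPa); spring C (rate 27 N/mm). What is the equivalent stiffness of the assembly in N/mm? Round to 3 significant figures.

k_A = Gd⁴/(8D³N_a) = (76.2×10³)(1.02⁴)/(8·12.0³·17) = 0.35097 N/mm
k_B = Gd⁴/(8D³N_a) = (79.8×10³)(3.0⁴)/(8·13.4³·9) = 37.311 N/mm
Parallel: k_eq = 0.35097 + 37.311 + 27 = 64.662 N/mm

64.7 N/mm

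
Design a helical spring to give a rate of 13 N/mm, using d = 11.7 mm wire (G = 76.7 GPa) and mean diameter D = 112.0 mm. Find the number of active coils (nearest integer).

N_a = Gd⁴/(8D³k) = (76.7×10³ × 11.7⁴)/(8 × 112.0³ × 13)
    = 1.43727e+09 / 1.46113e+08 = 9.837 → 10 coils

10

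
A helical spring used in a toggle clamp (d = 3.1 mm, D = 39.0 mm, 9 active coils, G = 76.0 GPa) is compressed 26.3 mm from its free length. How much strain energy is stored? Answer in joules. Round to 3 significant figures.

k = Gd⁴/(8D³N_a) = (76.0×10³)(3.1⁴)/(8·39.0³·9) = 1.6434 N/mm
U = ½kδ² = 0.5 × 1.6434 × 26.3² = 568.35 N·mm = 0.56835 J

0.568 J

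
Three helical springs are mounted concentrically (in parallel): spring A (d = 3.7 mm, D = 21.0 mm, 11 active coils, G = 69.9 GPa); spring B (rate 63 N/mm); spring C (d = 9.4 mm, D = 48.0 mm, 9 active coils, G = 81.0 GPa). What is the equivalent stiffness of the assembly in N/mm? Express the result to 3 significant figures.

158 N/mm

k_A = Gd⁴/(8D³N_a) = (69.9×10³)(3.7⁴)/(8·21.0³·11) = 16.075 N/mm
k_C = Gd⁴/(8D³N_a) = (81.0×10³)(9.4⁴)/(8·48.0³·9) = 79.422 N/mm
Parallel: k_eq = 16.075 + 63 + 79.422 = 158.5 N/mm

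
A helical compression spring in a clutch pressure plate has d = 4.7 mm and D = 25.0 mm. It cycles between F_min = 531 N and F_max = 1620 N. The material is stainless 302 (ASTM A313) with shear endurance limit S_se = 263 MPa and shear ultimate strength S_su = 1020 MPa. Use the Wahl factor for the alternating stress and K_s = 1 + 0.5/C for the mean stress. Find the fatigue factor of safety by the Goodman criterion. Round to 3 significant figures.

0.427

C = D/d = 25.0/4.7 = 5.3191; K_W = (4C−1)/(4C−4)+0.615/C = 1.2893; K_s = 1+0.5/C = 1.0940
F_a = (F_max−F_min)/2 = 544.5 N; F_m = (F_max+F_min)/2 = 1075.5 N
τ_a = K_W·8F_aD/(πd³) = 1.2893 × 333.88 = 430.45 MPa
τ_m = K_s·8F_mD/(πd³) = 1.0940 × 659.47 = 721.46 MPa
Goodman: 1/n_f = τ_a/S_se + τ_m/S_su = 430.45/263 + 721.46/1020 = 1.63671 + 0.70732 = 2.344
n_f = 1/2.344 = 0.4266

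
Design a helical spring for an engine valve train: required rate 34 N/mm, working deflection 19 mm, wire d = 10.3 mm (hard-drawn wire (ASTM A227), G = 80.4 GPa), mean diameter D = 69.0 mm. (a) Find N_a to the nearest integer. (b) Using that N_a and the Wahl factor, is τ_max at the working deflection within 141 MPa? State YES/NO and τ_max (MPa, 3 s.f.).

(a) 10 coils; (b) YES, τ_max = 129 MPa

N_a = Gd⁴/(8D³k) = (80.4×10³)(10.3⁴)/(8·69.0³·34) = 10.13 → N_a = 10
Actual rate k = Gd⁴/(8D³·10) = 34.432 N/mm
Working load F = kδ = 34.432·19 = 654.22 N
C = 69.0/10.3 = 6.6990; K_W = (4C−1)/(4C−4)+0.615/C = 1.2234
τ_max = K_W·8FD/(πd³) = 1.2234·105.2 = 128.7 MPa
τ_max ≤ 141 MPa → acceptable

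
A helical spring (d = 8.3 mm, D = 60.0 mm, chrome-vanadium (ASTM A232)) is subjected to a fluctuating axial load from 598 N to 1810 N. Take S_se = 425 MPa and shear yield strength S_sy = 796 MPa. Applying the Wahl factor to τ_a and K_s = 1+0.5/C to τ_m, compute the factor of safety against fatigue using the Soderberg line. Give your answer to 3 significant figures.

1.12

C = D/d = 60.0/8.3 = 7.2289; K_W = (4C−1)/(4C−4)+0.615/C = 1.2055; K_s = 1+0.5/C = 1.0692
F_a = (F_max−F_min)/2 = 606 N; F_m = (F_max+F_min)/2 = 1204 N
τ_a = K_W·8F_aD/(πd³) = 1.2055 × 161.93 = 195.2 MPa
τ_m = K_s·8F_mD/(πd³) = 1.0692 × 321.72 = 343.98 MPa
Soderberg: 1/n_f = τ_a/S_se + τ_m/S_sy = 195.2/425 + 343.98/796 = 0.45931 + 0.43213 = 0.89144
n_f = 1/0.89144 = 1.122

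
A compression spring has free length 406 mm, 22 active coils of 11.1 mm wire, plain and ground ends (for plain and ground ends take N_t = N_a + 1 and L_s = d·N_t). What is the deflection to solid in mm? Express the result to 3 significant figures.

151 mm

N_t = 23; L_s = 11.1·23 = 255.3 mm
δ_solid = L₀ − L_s = 406 − 255.3 = 150.7 mm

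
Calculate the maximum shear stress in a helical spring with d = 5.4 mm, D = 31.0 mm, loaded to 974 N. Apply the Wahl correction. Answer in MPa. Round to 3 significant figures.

Spring index C = D/d = 31.0/5.4 = 5.7407
K_W = (4C−1)/(4C−4) + 0.615/C = 21.963/18.963 + 0.1071 = 1.2653
τ₀ = 8FD/(πd³) = 8·974·31.0/(π·5.4³) = 241552/494.69 = 488.29 MPa
τ_max = K·τ₀ = 1.2653 × 488.29 = 617.85 MPa

618 MPa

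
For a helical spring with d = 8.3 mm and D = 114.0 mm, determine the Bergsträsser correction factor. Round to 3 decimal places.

1.096

C = D/d = 114.0/8.3 = 13.7349
K_B = (4C+2)/(4C−3) = 56.940/51.940 = 1.0963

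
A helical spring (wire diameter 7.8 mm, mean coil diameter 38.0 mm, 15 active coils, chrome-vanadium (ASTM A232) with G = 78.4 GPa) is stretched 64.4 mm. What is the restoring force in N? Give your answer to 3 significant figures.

k = Gd⁴/(8D³N_a) = (78.4×10³)(7.8⁴)/(8·38.0³·15) = 44.072 N/mm
F = k·δ = 44.072 × 64.4 = 2838.2 N

2840 N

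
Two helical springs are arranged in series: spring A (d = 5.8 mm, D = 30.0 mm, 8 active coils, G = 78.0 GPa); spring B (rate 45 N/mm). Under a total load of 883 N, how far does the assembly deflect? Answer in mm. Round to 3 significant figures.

k_A = Gd⁴/(8D³N_a) = (78.0×10³)(5.8⁴)/(8·30.0³·8) = 51.081 N/mm
Series: 1/k_eq = 1/51.081 + 1/45 = 0.041799; k_eq = 23.924 N/mm
δ = F/k_eq = 883/23.924 = 36.908 mm

36.9 mm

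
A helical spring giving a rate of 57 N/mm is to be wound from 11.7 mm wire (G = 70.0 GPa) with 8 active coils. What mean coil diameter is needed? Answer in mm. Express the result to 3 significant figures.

71.1 mm

D = (Gd⁴/(8N_a·k))^(1/3) = (70.0×10³·11.7⁴/(8·8·57))^(1/3)
  = (359573)^(1/3) = 71.1097 mm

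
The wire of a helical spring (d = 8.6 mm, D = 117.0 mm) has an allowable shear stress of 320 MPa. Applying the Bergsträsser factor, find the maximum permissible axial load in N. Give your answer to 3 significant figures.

C = D/d = 117.0/8.6 = 13.6047
K_B = (4C+2)/(4C−3) = 56.419/51.419 = 1.0972
τ_max = K·8FD/(πd³) → F_max = τ_allow·πd³/(8DK)
F_max = 320·π·8.6³/(8·117.0·1.0972) = 6.3943e+05/1027 = 622.61 N

623 N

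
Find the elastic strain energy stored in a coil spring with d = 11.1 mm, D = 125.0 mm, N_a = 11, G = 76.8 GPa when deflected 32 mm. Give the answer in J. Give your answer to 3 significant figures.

3.47 J

k = Gd⁴/(8D³N_a) = (76.8×10³)(11.1⁴)/(8·125.0³·11) = 6.7833 N/mm
U = ½kδ² = 0.5 × 6.7833 × 32² = 3473 N·mm = 3.473 J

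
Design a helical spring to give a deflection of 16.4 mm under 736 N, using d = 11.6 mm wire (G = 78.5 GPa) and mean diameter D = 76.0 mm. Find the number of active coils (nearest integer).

Required rate k = F/δ = 736/16.4 = 44.878 N/mm
N_a = Gd⁴/(8D³k) = (78.5×10³ × 11.6⁴)/(8 × 76.0³ × 44.878)
    = 1.42135e+09 / 1.57603e+08 = 9.019 → 9 coils

9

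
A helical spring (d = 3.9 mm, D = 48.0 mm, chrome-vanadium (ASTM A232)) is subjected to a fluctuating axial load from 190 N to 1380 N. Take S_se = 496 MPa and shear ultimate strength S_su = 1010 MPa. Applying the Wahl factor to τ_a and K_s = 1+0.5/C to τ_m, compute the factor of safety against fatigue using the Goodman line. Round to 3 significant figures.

0.226

C = D/d = 48.0/3.9 = 12.3077; K_W = (4C−1)/(4C−4)+0.615/C = 1.1163; K_s = 1+0.5/C = 1.0406
F_a = (F_max−F_min)/2 = 595 N; F_m = (F_max+F_min)/2 = 785 N
τ_a = K_W·8F_aD/(πd³) = 1.1163 × 1226 = 1368.6 MPa
τ_m = K_s·8F_mD/(πd³) = 1.0406 × 1617.5 = 1683.3 MPa
Goodman: 1/n_f = τ_a/S_se + τ_m/S_su = 1368.6/496 + 1683.3/1010 = 2.75932 + 1.66659 = 4.4259
n_f = 1/4.4259 = 0.2259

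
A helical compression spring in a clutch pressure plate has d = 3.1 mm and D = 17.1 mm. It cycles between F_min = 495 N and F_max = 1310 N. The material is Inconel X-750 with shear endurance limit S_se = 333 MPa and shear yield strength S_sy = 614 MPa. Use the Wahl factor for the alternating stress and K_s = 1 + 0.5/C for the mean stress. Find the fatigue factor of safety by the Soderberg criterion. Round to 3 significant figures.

0.216

C = D/d = 17.1/3.1 = 5.5161; K_W = (4C−1)/(4C−4)+0.615/C = 1.2776; K_s = 1+0.5/C = 1.0906
F_a = (F_max−F_min)/2 = 407.5 N; F_m = (F_max+F_min)/2 = 902.5 N
τ_a = K_W·8F_aD/(πd³) = 1.2776 × 595.63 = 760.96 MPa
τ_m = K_s·8F_mD/(πd³) = 1.0906 × 1319.2 = 1438.7 MPa
Soderberg: 1/n_f = τ_a/S_se + τ_m/S_sy = 760.96/333 + 1438.7/614 = 2.28516 + 2.34322 = 4.6284
n_f = 1/4.6284 = 0.2161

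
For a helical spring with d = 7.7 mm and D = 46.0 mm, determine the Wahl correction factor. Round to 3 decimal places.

1.254

C = D/d = 46.0/7.7 = 5.9740
K_W = (4C−1)/(4C−4) + 0.615/C = 22.896/19.896 + 0.1029 = 1.2537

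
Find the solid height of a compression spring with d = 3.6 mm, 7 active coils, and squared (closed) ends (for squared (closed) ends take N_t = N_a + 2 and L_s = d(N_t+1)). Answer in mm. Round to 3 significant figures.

squared (closed) ends: N_t = N_a + 2 = 7 + 2 = 9
L_s = d·(N_t+1) = 3.6 × 10 = 36 mm

36.0 mm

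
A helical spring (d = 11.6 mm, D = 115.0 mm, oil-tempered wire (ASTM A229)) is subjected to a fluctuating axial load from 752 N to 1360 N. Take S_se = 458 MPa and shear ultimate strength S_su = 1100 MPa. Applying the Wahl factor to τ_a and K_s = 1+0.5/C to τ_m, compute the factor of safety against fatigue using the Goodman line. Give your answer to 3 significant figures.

3.01

C = D/d = 115.0/11.6 = 9.9138; K_W = (4C−1)/(4C−4)+0.615/C = 1.1462; K_s = 1+0.5/C = 1.0504
F_a = (F_max−F_min)/2 = 304 N; F_m = (F_max+F_min)/2 = 1056 N
τ_a = K_W·8F_aD/(πd³) = 1.1462 × 57.034 = 65.371 MPa
τ_m = K_s·8F_mD/(πd³) = 1.0504 × 198.12 = 208.11 MPa
Goodman: 1/n_f = τ_a/S_se + τ_m/S_su = 65.371/458 + 208.11/1100 = 0.14273 + 0.18919 = 0.33193
n_f = 1/0.33193 = 3.013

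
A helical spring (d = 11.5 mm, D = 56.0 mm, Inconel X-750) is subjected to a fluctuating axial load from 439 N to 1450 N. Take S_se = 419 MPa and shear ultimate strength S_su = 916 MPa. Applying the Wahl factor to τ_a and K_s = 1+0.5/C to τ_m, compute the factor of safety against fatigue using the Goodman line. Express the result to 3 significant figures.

C = D/d = 56.0/11.5 = 4.8696; K_W = (4C−1)/(4C−4)+0.615/C = 1.3201; K_s = 1+0.5/C = 1.1027
F_a = (F_max−F_min)/2 = 505.5 N; F_m = (F_max+F_min)/2 = 944.5 N
τ_a = K_W·8F_aD/(πd³) = 1.3201 × 47.398 = 62.57 MPa
τ_m = K_s·8F_mD/(πd³) = 1.1027 × 88.56 = 97.653 MPa
Goodman: 1/n_f = τ_a/S_se + τ_m/S_su = 62.57/419 + 97.653/916 = 0.14933 + 0.10661 = 0.25594
n_f = 1/0.25594 = 3.907

3.91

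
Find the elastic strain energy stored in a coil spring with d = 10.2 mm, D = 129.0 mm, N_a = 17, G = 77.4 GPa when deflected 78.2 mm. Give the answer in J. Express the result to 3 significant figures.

k = Gd⁴/(8D³N_a) = (77.4×10³)(10.2⁴)/(8·129.0³·17) = 2.8697 N/mm
U = ½kδ² = 0.5 × 2.8697 × 78.2² = 8774.4 N·mm = 8.7744 J

8.77 J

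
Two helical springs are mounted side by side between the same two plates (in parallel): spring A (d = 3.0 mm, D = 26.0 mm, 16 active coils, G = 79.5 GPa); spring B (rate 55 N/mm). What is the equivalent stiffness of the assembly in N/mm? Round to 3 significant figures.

k_A = Gd⁴/(8D³N_a) = (79.5×10³)(3.0⁴)/(8·26.0³·16) = 2.8623 N/mm
Parallel: k_eq = 2.8623 + 55 = 57.862 N/mm

57.9 N/mm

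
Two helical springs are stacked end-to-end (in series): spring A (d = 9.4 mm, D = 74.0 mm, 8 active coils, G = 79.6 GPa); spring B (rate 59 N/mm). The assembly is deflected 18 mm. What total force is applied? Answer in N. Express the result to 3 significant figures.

k_A = Gd⁴/(8D³N_a) = (79.6×10³)(9.4⁴)/(8·74.0³·8) = 23.963 N/mm
Series: 1/k_eq = 1/23.963 + 1/59 = 0.058679; k_eq = 17.042 N/mm
F = k_eq·δ = 17.042·18 = 306.75 N

307 N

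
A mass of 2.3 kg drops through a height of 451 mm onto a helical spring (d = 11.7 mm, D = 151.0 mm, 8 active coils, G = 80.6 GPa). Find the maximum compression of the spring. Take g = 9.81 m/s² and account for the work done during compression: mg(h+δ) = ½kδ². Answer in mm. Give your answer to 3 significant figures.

k = Gd⁴/(8D³N_a) = (80.6×10³)(11.7⁴)/(8·151.0³·8) = 6.8544 N/mm
W = mg = 2.3 × 9.81 = 22.563 N
½kδ² − Wδ − Wh = 0 → δ = (W + √(W² + 2kWh))/k
δ = (22.563 + √(509.09 + 139499))/6.8544 = (22.563 + 374.18)/6.8544 = 57.881 mm

57.9 mm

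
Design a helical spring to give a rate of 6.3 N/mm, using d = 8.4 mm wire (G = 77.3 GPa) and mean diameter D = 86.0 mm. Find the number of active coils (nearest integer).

12

N_a = Gd⁴/(8D³k) = (77.3×10³ × 8.4⁴)/(8 × 86.0³ × 6.3)
    = 3.84855e+08 / 3.20572e+07 = 12.01 → 12 coils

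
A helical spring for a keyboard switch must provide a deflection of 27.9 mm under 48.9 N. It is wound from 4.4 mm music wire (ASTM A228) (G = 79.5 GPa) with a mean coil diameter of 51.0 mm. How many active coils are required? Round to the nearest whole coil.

Required rate k = F/δ = 48.9/27.9 = 1.7527 N/mm
N_a = Gd⁴/(8D³k) = (79.5×10³ × 4.4⁴)/(8 × 51.0³ × 1.7527)
    = 2.97974e+07 / 1.85997e+06 = 16.02 → 16 coils

16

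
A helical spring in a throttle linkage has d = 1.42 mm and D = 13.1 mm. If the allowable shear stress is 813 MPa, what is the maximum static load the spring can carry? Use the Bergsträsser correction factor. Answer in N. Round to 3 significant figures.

60.8 N

C = D/d = 13.1/1.42 = 9.2254
K_B = (4C+2)/(4C−3) = 38.901/33.901 = 1.1475
τ_max = K·8FD/(πd³) → F_max = τ_allow·πd³/(8DK)
F_max = 813·π·1.42³/(8·13.1·1.1475) = 7313.2/120.26 = 60.813 N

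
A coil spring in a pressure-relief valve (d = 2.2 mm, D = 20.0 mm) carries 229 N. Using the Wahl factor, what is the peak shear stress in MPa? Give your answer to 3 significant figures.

Spring index C = D/d = 20.0/2.2 = 9.0909
K_W = (4C−1)/(4C−4) + 0.615/C = 35.364/32.364 + 0.0677 = 1.1603
τ₀ = 8FD/(πd³) = 8·229·20.0/(π·2.2³) = 36640/33.452 = 1095.3 MPa
τ_max = K·τ₀ = 1.1603 × 1095.3 = 1270.9 MPa

1270 MPa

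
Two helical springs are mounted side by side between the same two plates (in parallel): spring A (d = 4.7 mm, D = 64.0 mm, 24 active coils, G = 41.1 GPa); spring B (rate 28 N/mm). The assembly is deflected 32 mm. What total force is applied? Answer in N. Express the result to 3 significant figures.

k_A = Gd⁴/(8D³N_a) = (41.1×10³)(4.7⁴)/(8·64.0³·24) = 0.39847 N/mm
Parallel: k_eq = 0.39847 + 28 = 28.398 N/mm
F = k_eq·δ = 28.398·32 = 908.75 N

909 N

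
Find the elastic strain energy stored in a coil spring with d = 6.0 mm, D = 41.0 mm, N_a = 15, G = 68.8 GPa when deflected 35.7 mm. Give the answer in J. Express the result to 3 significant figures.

k = Gd⁴/(8D³N_a) = (68.8×10³)(6.0⁴)/(8·41.0³·15) = 10.781 N/mm
U = ½kδ² = 0.5 × 10.781 × 35.7² = 6870.2 N·mm = 6.8702 J

6.87 J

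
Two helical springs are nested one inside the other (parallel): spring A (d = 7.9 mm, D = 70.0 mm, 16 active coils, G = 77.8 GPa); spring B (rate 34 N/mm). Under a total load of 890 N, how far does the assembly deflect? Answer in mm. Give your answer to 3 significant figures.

21.8 mm

k_A = Gd⁴/(8D³N_a) = (77.8×10³)(7.9⁴)/(8·70.0³·16) = 6.9021 N/mm
Parallel: k_eq = 6.9021 + 34 = 40.902 N/mm
δ = F/k_eq = 890/40.902 = 21.759 mm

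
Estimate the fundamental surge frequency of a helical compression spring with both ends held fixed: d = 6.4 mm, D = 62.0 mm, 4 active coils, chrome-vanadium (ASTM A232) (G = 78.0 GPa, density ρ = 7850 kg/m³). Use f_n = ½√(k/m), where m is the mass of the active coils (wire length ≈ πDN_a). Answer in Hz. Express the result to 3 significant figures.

148 Hz

k = Gd⁴/(8D³N_a) = (78.0×10³)(6.4⁴)/(8·62.0³·4) = 17.159 N/mm = 17159 N/m
Wire length L = πDN_a = π·62.0·4 = 779.11 mm
m = ρ·(πd²/4)·L = 7850 × 32.17×10⁻⁶ m² × 0.77911 m = 0.19675 kg
f_n = ½√(k/m) = 0.5·√(17159/0.19675) = 0.5·√(87210) = 147.66 Hz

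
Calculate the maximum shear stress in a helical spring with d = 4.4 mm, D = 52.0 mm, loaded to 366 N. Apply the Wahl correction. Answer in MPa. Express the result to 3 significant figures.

638 MPa

Spring index C = D/d = 52.0/4.4 = 11.8182
K_W = (4C−1)/(4C−4) + 0.615/C = 46.273/43.273 + 0.0520 = 1.1214
τ₀ = 8FD/(πd³) = 8·366·52.0/(π·4.4³) = 152256/267.61 = 568.94 MPa
τ_max = K·τ₀ = 1.1214 × 568.94 = 637.99 MPa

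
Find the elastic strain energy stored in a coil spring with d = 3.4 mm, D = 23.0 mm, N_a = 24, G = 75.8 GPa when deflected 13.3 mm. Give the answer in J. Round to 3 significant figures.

0.384 J

k = Gd⁴/(8D³N_a) = (75.8×10³)(3.4⁴)/(8·23.0³·24) = 4.3361 N/mm
U = ½kδ² = 0.5 × 4.3361 × 13.3² = 383.51 N·mm = 0.38351 J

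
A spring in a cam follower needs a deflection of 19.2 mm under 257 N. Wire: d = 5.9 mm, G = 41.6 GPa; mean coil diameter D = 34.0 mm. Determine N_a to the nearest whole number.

Required rate k = F/δ = 257/19.2 = 13.385 N/mm
N_a = Gd⁴/(8D³k) = (41.6×10³ × 5.9⁴)/(8 × 34.0³ × 13.385)
    = 5.04082e+07 / 4.2088e+06 = 11.98 → 12 coils

12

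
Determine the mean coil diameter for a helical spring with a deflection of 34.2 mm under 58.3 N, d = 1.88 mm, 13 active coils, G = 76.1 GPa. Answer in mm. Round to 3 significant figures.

Required rate k = F/δ = 58.3/34.2 = 1.7047 N/mm
D = (Gd⁴/(8N_a·k))^(1/3) = (76.1×10³·1.88⁴/(8·13·1.7047))^(1/3)
  = (5362.17)^(1/3) = 17.5030 mm

17.5 mm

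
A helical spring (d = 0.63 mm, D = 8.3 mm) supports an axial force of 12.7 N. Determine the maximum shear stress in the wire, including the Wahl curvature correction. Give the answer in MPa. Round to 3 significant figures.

Spring index C = D/d = 8.3/0.63 = 13.1746
K_W = (4C−1)/(4C−4) + 0.615/C = 51.698/48.698 + 0.0467 = 1.1083
τ₀ = 8FD/(πd³) = 8·12.7·8.3/(π·0.63³) = 843.28/0.78555 = 1073.5 MPa
τ_max = K·τ₀ = 1.1083 × 1073.5 = 1189.7 MPa

1190 MPa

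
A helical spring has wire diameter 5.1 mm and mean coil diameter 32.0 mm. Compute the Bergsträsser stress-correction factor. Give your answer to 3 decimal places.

C = D/d = 32.0/5.1 = 6.2745
K_B = (4C+2)/(4C−3) = 27.098/22.098 = 1.2263

1.226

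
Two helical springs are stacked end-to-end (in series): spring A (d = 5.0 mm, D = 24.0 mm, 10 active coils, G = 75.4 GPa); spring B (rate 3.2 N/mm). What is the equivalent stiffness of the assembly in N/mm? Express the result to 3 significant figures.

k_A = Gd⁴/(8D³N_a) = (75.4×10³)(5.0⁴)/(8·24.0³·10) = 42.612 N/mm
Series: 1/k_eq = 1/42.612 + 1/3.2 = 0.33597; k_eq = 2.9765 N/mm

2.98 N/mm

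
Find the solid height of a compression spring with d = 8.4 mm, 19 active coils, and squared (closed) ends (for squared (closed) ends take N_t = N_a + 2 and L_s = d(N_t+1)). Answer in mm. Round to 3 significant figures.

185 mm

squared (closed) ends: N_t = N_a + 2 = 19 + 2 = 21
L_s = d·(N_t+1) = 8.4 × 22 = 184.8 mm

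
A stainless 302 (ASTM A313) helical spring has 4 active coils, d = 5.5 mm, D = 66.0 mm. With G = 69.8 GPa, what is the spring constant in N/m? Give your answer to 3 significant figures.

6940 N/m

k = Gd⁴/(8D³N_a) = (69.8×10³ × 5.5⁴) / (8 × 66.0³ × 4)
  = 6.38714e+07 / 9.19987e+06 = 6.9426 N/mm = 6942.6 N/m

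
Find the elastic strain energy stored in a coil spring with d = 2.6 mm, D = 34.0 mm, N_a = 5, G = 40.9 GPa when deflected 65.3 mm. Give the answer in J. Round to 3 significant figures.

k = Gd⁴/(8D³N_a) = (40.9×10³)(2.6⁴)/(8·34.0³·5) = 1.1888 N/mm
U = ½kδ² = 0.5 × 1.1888 × 65.3² = 2534.6 N·mm = 2.5346 J

2.53 J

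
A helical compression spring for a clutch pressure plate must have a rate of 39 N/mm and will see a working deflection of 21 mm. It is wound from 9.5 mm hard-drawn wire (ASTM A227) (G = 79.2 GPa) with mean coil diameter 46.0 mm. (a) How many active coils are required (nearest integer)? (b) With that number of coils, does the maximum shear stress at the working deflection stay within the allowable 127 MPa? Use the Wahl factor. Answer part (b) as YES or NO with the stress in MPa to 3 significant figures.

(a) 21 coils; (b) NO, τ_max = 150 MPa

N_a = Gd⁴/(8D³k) = (79.2×10³)(9.5⁴)/(8·46.0³·39) = 21.24 → N_a = 21
Actual rate k = Gd⁴/(8D³·21) = 39.449 N/mm
Working load F = kδ = 39.449·21 = 828.43 N
C = 46.0/9.5 = 4.8421; K_W = (4C−1)/(4C−4)+0.615/C = 1.3222
τ_max = K_W·8FD/(πd³) = 1.3222·113.18 = 149.65 MPa
τ_max > 127 MPa → exceeds allowable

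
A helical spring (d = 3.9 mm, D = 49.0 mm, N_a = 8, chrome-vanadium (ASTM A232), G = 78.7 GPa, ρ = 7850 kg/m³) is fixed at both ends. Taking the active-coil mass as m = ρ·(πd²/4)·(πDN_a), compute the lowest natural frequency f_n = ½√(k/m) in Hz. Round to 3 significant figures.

k = Gd⁴/(8D³N_a) = (78.7×10³)(3.9⁴)/(8·49.0³·8) = 2.418 N/mm = 2418 N/m
Wire length L = πDN_a = π·49.0·8 = 1231.5 mm
m = ρ·(πd²/4)·L = 7850 × 11.946×10⁻⁶ m² × 1.2315 m = 0.11548 kg
f_n = ½√(k/m) = 0.5·√(2418/0.11548) = 0.5·√(20938) = 72.35 Hz

72.4 Hz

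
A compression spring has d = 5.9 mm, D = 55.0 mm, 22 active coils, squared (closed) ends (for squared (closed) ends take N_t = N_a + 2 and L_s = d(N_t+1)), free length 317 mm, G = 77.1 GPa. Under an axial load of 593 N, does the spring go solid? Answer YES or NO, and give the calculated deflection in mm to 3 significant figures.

YES, δ = 186 mm

k = Gd⁴/(8D³N_a) = (77.1×10³)(5.9⁴)/(8·55.0³·22) = 3.1905 N/mm
N_t = 24; L_s = 5.9·25 = 147.5 mm; δ_solid = L₀ − L_s = 317 − 147.5 = 169.5 mm
δ = F/k = 593/3.1905 = 185.86 mm
δ ≥ δ_solid → spring goes solid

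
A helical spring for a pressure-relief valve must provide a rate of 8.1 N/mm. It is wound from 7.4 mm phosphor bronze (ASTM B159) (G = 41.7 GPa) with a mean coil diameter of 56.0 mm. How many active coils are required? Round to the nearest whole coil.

11

N_a = Gd⁴/(8D³k) = (41.7×10³ × 7.4⁴)/(8 × 56.0³ × 8.1)
    = 1.25044e+08 / 1.13799e+07 = 10.99 → 11 coils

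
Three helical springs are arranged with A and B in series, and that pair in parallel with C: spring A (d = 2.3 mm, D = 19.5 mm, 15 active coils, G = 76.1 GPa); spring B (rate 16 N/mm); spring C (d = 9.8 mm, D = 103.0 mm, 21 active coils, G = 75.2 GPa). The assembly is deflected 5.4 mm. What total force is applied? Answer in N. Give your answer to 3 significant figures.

k_A = Gd⁴/(8D³N_a) = (76.1×10³)(2.3⁴)/(8·19.5³·15) = 2.3934 N/mm
k_C = Gd⁴/(8D³N_a) = (75.2×10³)(9.8⁴)/(8·103.0³·21) = 3.7783 N/mm
Springs A,B series: k_AB = 1/(1/2.3934+1/16) = 2.0819 N/mm; parallel with C: k_eq = 2.0819+3.7783 = 5.8603 N/mm
F = k_eq·δ = 5.8603·5.4 = 31.646 N

31.6 N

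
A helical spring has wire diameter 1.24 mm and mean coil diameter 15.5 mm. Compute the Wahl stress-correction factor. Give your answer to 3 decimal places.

C = D/d = 15.5/1.24 = 12.5000
K_W = (4C−1)/(4C−4) + 0.615/C = 49.000/46.000 + 0.0492 = 1.1144

1.114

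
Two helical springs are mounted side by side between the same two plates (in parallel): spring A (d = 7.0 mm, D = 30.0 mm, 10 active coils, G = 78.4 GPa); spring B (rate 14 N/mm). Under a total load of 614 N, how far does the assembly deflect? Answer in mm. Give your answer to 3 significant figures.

k_A = Gd⁴/(8D³N_a) = (78.4×10³)(7.0⁴)/(8·30.0³·10) = 87.147 N/mm
Parallel: k_eq = 87.147 + 14 = 101.15 N/mm
δ = F/k_eq = 614/101.15 = 6.0703 mm

6.07 mm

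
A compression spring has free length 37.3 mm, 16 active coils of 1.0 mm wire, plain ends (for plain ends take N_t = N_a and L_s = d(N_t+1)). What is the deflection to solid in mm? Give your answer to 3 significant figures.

20.3 mm

N_t = 16; L_s = 1.0·17 = 17 mm
δ_solid = L₀ − L_s = 37.3 − 17 = 20.3 mm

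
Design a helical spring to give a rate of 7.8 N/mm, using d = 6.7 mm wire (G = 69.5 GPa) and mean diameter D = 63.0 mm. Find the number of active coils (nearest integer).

9

N_a = Gd⁴/(8D³k) = (69.5×10³ × 6.7⁴)/(8 × 63.0³ × 7.8)
    = 1.4005e+08 / 1.56029e+07 = 8.976 → 9 coils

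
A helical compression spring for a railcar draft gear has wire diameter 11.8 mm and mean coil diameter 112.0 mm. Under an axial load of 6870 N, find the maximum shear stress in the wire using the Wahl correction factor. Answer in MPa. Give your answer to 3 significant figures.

1380 MPa

Spring index C = D/d = 112.0/11.8 = 9.4915
K_W = (4C−1)/(4C−4) + 0.615/C = 36.966/33.966 + 0.0648 = 1.1531
τ₀ = 8FD/(πd³) = 8·6870·112.0/(π·11.8³) = 6.15552e+06/5161.7 = 1192.5 MPa
τ_max = K·τ₀ = 1.1531 × 1192.5 = 1375.1 MPa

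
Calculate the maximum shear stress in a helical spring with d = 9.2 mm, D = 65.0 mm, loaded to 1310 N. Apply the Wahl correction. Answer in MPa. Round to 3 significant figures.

Spring index C = D/d = 65.0/9.2 = 7.0652
K_W = (4C−1)/(4C−4) + 0.615/C = 27.261/24.261 + 0.0870 = 1.2107
τ₀ = 8FD/(πd³) = 8·1310·65.0/(π·9.2³) = 681200/2446.3 = 278.46 MPa
τ_max = K·τ₀ = 1.2107 × 278.46 = 337.13 MPa

337 MPa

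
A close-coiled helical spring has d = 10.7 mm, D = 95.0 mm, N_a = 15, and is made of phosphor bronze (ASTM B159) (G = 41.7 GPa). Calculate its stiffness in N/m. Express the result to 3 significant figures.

k = Gd⁴/(8D³N_a) = (41.7×10³ × 10.7⁴) / (8 × 95.0³ × 15)
  = 5.46602e+08 / 1.02885e+08 = 5.3127 N/mm = 5312.7 N/m

5310 N/m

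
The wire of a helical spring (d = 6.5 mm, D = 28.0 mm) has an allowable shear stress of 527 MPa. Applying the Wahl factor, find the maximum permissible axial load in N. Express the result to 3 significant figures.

1480 N

C = D/d = 28.0/6.5 = 4.3077
K_W = (4C−1)/(4C−4) + 0.615/C = 16.231/13.231 + 0.1428 = 1.3695
τ_max = K·8FD/(πd³) → F_max = τ_allow·πd³/(8DK)
F_max = 527·π·6.5³/(8·28.0·1.3695) = 4.5467e+05/306.77 = 1482.1 N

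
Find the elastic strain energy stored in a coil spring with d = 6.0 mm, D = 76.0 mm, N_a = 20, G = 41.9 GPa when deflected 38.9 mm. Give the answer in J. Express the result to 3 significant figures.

0.585 J

k = Gd⁴/(8D³N_a) = (41.9×10³)(6.0⁴)/(8·76.0³·20) = 0.77314 N/mm
U = ½kδ² = 0.5 × 0.77314 × 38.9² = 584.96 N·mm = 0.58496 J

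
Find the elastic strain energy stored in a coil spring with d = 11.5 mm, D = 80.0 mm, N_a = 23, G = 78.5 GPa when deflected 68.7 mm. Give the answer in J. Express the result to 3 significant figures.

34.4 J

k = Gd⁴/(8D³N_a) = (78.5×10³)(11.5⁴)/(8·80.0³·23) = 14.574 N/mm
U = ½kδ² = 0.5 × 14.574 × 68.7² = 34392 N·mm = 34.392 J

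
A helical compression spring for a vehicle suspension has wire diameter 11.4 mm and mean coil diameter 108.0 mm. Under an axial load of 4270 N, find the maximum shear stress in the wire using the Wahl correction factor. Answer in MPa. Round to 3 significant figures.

914 MPa

Spring index C = D/d = 108.0/11.4 = 9.4737
K_W = (4C−1)/(4C−4) + 0.615/C = 36.895/33.895 + 0.0649 = 1.1534
τ₀ = 8FD/(πd³) = 8·4270·108.0/(π·11.4³) = 3.68928e+06/4654.4 = 792.64 MPa
τ_max = K·τ₀ = 1.1534 × 792.64 = 914.25 MPa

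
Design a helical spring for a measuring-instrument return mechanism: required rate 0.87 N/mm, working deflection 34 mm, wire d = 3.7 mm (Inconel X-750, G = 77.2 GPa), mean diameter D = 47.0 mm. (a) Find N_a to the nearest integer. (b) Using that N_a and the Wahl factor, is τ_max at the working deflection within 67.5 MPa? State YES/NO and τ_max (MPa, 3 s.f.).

(a) 20 coils; (b) NO, τ_max = 77.8 MPa

N_a = Gd⁴/(8D³k) = (77.2×10³)(3.7⁴)/(8·47.0³·0.87) = 20.02 → N_a = 20
Actual rate k = Gd⁴/(8D³·20) = 0.87098 N/mm
Working load F = kδ = 0.87098·34 = 29.613 N
C = 47.0/3.7 = 12.7027; K_W = (4C−1)/(4C−4)+0.615/C = 1.1125
τ_max = K_W·8FD/(πd³) = 1.1125·69.972 = 77.844 MPa
τ_max > 67.5 MPa → exceeds allowable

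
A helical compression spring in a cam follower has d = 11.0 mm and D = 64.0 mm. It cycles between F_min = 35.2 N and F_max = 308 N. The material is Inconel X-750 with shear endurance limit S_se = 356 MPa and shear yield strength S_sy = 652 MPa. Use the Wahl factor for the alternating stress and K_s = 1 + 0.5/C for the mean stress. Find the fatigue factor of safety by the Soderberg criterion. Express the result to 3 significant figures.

C = D/d = 64.0/11.0 = 5.8182; K_W = (4C−1)/(4C−4)+0.615/C = 1.2614; K_s = 1+0.5/C = 1.0859
F_a = (F_max−F_min)/2 = 136.4 N; F_m = (F_max+F_min)/2 = 171.6 N
τ_a = K_W·8F_aD/(πd³) = 1.2614 × 16.702 = 21.067 MPa
τ_m = K_s·8F_mD/(πd³) = 1.0859 × 21.012 = 22.817 MPa
Soderberg: 1/n_f = τ_a/S_se + τ_m/S_sy = 21.067/356 + 22.817/652 = 0.05918 + 0.03500 = 0.094172
n_f = 1/0.094172 = 10.62

10.6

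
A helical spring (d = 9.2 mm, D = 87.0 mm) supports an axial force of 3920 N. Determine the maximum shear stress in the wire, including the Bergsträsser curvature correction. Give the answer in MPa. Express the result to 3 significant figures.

1280 MPa

Spring index C = D/d = 87.0/9.2 = 9.4565
K_B = (4C+2)/(4C−3) = 39.826/34.826 = 1.1436
τ₀ = 8FD/(πd³) = 8·3920·87.0/(π·9.2³) = 2.72832e+06/2446.3 = 1115.3 MPa
τ_max = K·τ₀ = 1.1436 × 1115.3 = 1275.4 MPa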